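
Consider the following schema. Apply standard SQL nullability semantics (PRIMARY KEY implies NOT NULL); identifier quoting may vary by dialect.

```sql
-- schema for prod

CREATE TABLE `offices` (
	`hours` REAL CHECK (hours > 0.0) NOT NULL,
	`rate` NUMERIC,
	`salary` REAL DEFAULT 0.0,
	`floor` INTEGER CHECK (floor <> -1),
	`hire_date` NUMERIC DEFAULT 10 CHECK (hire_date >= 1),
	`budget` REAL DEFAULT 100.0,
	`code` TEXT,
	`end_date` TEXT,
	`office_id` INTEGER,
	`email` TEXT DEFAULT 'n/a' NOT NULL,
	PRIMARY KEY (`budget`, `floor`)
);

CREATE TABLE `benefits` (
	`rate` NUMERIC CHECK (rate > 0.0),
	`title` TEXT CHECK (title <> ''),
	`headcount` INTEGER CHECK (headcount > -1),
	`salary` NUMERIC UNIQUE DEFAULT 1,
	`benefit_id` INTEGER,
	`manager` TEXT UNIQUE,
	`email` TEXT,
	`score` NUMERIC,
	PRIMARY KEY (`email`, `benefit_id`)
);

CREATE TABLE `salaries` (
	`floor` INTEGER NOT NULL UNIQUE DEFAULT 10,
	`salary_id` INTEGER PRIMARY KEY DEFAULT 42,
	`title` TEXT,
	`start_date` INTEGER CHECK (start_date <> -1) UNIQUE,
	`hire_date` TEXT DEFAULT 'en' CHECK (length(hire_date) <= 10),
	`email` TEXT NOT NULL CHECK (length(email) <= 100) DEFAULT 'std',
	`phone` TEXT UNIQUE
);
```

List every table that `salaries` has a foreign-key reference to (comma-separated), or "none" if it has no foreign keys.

none

No column in salaries has a REFERENCES clause.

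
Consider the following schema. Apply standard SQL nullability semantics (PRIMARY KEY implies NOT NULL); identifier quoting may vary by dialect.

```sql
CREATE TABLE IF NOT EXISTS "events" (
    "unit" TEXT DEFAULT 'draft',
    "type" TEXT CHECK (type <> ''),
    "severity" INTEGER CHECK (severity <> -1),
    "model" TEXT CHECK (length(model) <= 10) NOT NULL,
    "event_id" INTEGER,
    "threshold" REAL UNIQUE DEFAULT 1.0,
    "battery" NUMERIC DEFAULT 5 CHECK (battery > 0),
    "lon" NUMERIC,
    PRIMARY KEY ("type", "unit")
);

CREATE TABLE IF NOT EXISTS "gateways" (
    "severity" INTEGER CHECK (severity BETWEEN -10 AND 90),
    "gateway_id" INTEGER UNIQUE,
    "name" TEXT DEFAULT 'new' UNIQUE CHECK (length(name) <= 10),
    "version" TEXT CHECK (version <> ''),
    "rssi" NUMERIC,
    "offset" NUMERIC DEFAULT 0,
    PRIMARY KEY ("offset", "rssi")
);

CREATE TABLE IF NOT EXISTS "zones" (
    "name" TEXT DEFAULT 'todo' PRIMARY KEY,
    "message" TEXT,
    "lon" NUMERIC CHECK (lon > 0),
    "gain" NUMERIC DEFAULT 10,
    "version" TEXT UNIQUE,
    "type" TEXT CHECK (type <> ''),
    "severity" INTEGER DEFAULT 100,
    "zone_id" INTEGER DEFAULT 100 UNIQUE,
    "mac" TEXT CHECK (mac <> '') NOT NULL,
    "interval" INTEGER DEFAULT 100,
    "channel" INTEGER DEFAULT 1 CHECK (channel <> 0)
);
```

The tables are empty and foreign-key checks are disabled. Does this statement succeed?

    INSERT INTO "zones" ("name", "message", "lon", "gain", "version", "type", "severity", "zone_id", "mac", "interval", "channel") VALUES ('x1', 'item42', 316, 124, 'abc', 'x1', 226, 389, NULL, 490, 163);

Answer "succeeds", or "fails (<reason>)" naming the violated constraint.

fails (NOT NULL on mac)

mac is explicitly set to NULL, but mac is declared NOT NULL.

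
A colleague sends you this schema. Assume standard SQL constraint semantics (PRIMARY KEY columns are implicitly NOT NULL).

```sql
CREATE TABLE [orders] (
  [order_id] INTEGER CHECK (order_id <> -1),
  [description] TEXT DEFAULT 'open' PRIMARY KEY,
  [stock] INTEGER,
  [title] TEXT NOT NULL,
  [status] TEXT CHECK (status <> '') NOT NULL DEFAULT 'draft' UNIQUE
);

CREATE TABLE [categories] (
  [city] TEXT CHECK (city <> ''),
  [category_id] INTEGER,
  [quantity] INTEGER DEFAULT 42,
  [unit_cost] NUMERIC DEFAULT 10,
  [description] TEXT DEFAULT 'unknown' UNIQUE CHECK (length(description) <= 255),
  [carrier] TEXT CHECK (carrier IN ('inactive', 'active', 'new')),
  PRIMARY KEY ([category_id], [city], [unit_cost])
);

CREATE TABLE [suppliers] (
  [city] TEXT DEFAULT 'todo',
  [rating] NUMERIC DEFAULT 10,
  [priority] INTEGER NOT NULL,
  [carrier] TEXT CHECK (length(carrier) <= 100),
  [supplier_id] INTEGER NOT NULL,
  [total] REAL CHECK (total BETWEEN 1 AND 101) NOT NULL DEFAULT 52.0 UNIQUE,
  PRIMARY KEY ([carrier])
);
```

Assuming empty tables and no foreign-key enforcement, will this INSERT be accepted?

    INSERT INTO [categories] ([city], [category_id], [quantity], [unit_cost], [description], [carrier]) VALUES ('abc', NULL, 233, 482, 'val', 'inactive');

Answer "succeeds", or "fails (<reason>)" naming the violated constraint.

category_id is explicitly set to NULL, but category_id is part of the PRIMARY KEY (implied NOT NULL).

fails (NOT NULL on category_id)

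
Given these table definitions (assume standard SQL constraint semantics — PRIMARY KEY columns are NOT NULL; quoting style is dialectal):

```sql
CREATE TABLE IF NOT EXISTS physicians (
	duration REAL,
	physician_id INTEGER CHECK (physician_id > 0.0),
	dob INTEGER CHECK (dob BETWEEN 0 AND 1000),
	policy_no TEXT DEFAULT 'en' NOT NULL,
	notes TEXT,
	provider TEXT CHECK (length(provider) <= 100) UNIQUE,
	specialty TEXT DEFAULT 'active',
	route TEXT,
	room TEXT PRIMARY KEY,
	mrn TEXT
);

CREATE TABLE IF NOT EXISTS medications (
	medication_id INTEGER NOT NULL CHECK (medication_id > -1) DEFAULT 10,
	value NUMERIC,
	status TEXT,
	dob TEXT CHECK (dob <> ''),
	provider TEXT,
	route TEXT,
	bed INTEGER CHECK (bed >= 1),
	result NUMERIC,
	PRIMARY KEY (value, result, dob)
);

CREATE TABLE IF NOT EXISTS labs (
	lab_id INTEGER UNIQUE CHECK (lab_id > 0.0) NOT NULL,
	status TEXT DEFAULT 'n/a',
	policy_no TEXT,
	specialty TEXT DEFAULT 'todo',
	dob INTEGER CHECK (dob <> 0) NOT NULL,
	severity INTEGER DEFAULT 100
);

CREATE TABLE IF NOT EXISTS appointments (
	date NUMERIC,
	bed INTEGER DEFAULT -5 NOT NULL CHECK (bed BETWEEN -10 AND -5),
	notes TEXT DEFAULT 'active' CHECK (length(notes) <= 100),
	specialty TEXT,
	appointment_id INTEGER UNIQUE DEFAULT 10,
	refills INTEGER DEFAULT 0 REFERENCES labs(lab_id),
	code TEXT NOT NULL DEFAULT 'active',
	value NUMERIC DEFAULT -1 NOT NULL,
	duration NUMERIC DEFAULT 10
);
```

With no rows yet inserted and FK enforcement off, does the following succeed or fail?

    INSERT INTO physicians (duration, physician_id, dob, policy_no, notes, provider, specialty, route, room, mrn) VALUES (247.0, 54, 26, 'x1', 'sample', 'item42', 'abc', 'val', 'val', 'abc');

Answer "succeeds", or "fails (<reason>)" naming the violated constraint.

succeeds

NOT NULL columns: policy_no is supplied; room is supplied.
CHECK constraints: 54 satisfies (physician_id > 0.0); 26 satisfies (dob BETWEEN 0 AND 1000); 'item42' satisfies (length(provider) <= 100).
No constraint is violated.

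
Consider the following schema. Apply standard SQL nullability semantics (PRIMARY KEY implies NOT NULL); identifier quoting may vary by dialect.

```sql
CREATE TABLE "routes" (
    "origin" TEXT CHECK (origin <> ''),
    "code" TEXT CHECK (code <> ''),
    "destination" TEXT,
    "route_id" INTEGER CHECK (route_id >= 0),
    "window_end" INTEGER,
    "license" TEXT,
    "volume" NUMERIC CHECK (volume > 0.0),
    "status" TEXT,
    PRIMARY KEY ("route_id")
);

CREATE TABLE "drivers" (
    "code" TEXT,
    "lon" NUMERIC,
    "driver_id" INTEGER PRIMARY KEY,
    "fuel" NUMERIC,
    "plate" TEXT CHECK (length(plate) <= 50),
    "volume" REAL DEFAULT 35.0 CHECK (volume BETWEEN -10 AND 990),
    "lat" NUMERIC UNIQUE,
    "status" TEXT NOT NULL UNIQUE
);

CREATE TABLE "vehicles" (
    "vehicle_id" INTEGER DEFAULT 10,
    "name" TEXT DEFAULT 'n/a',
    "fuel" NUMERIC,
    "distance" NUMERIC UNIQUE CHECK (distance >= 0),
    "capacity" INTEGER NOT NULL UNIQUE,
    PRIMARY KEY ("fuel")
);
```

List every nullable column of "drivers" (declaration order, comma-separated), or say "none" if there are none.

- code: no NOT NULL constraint applies → nullable.
- lon: no NOT NULL constraint applies → nullable.
- driver_id: part of the PRIMARY KEY, which implies NOT NULL → not nullable.
- fuel: no NOT NULL constraint applies → nullable.
- plate: CHECK does not forbid NULL (a CHECK constraint passes when its expression is NULL) → nullable.
- volume: CHECK does not forbid NULL (a CHECK constraint passes when its expression is NULL) → nullable.
- lat: UNIQUE does not imply NOT NULL → nullable.
- status: declared NOT NULL → not nullable.

code, lon, fuel, plate, volume, lat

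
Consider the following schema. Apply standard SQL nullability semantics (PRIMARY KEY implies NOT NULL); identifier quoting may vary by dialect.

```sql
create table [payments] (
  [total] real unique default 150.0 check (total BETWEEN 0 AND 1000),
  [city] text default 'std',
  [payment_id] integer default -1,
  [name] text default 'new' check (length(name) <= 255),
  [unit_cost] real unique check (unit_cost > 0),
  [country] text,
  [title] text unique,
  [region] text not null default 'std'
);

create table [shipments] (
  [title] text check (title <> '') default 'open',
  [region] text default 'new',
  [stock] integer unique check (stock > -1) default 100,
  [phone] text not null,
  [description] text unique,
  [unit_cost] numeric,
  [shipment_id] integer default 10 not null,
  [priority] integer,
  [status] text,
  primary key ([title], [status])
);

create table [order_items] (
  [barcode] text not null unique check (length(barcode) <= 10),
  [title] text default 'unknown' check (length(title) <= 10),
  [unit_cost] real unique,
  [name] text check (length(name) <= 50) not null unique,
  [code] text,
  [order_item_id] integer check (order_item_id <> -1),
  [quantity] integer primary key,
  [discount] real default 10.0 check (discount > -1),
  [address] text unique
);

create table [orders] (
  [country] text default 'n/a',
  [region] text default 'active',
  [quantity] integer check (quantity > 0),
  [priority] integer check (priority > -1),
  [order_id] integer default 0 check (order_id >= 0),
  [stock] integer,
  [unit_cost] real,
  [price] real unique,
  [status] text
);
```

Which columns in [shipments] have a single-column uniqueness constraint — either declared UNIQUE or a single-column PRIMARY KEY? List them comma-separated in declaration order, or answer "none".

stock, description

- title: part of a composite PRIMARY KEY — only the tuple is unique, not this column on its own.
- region: no UNIQUE or single-column PK constraint.
- stock: declared UNIQUE → unique.
- phone: no UNIQUE or single-column PK constraint.
- description: declared UNIQUE → unique.
- unit_cost: no UNIQUE or single-column PK constraint.
- shipment_id: no UNIQUE or single-column PK constraint.
- priority: no UNIQUE or single-column PK constraint.
- status: part of a composite PRIMARY KEY — only the tuple is unique, not this column on its own.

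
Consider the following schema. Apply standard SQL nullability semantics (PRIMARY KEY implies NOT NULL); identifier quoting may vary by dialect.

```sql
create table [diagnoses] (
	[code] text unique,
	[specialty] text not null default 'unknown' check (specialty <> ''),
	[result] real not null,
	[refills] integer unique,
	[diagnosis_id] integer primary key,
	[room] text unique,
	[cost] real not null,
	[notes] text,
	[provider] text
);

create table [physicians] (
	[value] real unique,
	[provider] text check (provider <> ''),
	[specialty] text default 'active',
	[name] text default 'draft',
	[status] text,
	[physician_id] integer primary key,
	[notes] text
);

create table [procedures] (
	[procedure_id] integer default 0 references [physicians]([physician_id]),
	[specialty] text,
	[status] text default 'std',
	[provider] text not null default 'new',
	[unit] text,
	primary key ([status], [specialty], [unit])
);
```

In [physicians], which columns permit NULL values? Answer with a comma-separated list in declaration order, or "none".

value, provider, specialty, name, status, notes

- value: UNIQUE does not imply NOT NULL → nullable.
- provider: CHECK does not forbid NULL (a CHECK constraint passes when its expression is NULL) → nullable.
- specialty: DEFAULT only fills an omitted column; an explicit NULL is still allowed → nullable.
- name: DEFAULT only fills an omitted column; an explicit NULL is still allowed → nullable.
- status: no NOT NULL constraint applies → nullable.
- physician_id: part of the PRIMARY KEY, which implies NOT NULL → not nullable.
- notes: no NOT NULL constraint applies → nullable.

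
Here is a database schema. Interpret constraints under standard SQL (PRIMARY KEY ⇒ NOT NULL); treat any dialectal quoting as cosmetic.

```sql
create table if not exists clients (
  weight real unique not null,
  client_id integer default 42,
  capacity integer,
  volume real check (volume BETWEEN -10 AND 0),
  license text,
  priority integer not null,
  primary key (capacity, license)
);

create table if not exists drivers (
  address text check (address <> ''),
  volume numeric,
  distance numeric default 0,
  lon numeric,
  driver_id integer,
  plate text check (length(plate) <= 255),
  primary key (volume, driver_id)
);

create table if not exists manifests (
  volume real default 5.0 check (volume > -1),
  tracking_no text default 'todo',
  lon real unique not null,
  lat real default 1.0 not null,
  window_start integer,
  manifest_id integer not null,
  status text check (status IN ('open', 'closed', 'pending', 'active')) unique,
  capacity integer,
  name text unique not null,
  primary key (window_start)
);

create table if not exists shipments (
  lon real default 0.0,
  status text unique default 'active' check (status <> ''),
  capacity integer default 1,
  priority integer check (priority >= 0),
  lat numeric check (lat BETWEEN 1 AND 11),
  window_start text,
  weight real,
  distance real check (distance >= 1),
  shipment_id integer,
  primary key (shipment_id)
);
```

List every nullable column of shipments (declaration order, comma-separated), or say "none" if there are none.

- lon: DEFAULT only fills an omitted column; an explicit NULL is still allowed → nullable.
- status: CHECK does not forbid NULL (a CHECK constraint passes when its expression is NULL) → nullable.
- capacity: DEFAULT only fills an omitted column; an explicit NULL is still allowed → nullable.
- priority: CHECK does not forbid NULL (a CHECK constraint passes when its expression is NULL) → nullable.
- lat: CHECK does not forbid NULL (a CHECK constraint passes when its expression is NULL) → nullable.
- window_start: no NOT NULL constraint applies → nullable.
- weight: no NOT NULL constraint applies → nullable.
- distance: CHECK does not forbid NULL (a CHECK constraint passes when its expression is NULL) → nullable.
- shipment_id: part of the PRIMARY KEY, which implies NOT NULL → not nullable.

lon, status, capacity, priority, lat, window_start, weight, distance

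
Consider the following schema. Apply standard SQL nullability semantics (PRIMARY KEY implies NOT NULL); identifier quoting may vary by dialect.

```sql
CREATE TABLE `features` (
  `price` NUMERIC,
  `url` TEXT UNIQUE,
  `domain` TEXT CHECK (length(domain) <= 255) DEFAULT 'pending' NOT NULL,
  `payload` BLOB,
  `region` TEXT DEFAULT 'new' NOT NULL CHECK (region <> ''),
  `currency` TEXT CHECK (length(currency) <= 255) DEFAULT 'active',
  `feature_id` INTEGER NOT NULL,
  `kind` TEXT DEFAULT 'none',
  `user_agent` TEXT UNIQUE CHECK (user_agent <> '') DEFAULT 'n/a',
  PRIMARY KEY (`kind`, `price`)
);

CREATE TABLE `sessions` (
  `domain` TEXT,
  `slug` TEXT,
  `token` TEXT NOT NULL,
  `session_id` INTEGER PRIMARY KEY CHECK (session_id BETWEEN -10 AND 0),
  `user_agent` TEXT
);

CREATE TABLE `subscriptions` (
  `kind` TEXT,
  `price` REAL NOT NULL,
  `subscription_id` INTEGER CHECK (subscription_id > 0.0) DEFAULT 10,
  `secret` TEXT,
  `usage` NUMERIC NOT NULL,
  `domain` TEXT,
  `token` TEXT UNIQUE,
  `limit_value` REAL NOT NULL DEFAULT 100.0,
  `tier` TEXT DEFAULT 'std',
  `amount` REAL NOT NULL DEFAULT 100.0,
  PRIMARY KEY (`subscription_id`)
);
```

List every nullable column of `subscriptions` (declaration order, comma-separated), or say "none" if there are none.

- kind: no NOT NULL constraint applies → nullable.
- price: declared NOT NULL → not nullable.
- subscription_id: part of the PRIMARY KEY, which implies NOT NULL → not nullable.
- secret: no NOT NULL constraint applies → nullable.
- usage: declared NOT NULL → not nullable.
- domain: no NOT NULL constraint applies → nullable.
- token: UNIQUE does not imply NOT NULL → nullable.
- limit_value: declared NOT NULL → not nullable.
- tier: DEFAULT only fills an omitted column; an explicit NULL is still allowed → nullable.
- amount: declared NOT NULL → not nullable.

kind, secret, domain, token, tier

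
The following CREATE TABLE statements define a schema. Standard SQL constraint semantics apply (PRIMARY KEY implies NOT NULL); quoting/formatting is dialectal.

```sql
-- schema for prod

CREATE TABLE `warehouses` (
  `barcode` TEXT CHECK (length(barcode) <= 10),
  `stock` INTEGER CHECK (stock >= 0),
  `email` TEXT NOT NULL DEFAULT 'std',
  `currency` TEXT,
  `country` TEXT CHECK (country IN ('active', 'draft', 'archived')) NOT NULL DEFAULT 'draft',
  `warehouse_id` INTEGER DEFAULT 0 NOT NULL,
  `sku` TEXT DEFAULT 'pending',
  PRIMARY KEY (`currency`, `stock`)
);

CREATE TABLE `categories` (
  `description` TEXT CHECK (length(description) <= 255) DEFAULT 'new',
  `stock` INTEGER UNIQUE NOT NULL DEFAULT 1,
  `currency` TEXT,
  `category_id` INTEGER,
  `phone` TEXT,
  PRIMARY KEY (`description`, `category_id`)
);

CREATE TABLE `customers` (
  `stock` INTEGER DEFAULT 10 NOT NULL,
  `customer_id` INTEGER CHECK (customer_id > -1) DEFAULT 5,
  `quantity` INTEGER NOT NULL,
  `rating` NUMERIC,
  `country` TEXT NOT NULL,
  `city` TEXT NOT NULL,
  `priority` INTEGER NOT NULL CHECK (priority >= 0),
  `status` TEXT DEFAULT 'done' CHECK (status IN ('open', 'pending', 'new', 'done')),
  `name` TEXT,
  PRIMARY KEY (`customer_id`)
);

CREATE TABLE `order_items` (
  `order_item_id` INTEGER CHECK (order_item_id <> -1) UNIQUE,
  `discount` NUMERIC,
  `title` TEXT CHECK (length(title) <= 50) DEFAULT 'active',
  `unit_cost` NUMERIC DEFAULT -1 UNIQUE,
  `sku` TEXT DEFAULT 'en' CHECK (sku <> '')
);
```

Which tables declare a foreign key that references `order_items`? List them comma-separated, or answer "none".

none

No REFERENCES clause anywhere in the schema names order_items.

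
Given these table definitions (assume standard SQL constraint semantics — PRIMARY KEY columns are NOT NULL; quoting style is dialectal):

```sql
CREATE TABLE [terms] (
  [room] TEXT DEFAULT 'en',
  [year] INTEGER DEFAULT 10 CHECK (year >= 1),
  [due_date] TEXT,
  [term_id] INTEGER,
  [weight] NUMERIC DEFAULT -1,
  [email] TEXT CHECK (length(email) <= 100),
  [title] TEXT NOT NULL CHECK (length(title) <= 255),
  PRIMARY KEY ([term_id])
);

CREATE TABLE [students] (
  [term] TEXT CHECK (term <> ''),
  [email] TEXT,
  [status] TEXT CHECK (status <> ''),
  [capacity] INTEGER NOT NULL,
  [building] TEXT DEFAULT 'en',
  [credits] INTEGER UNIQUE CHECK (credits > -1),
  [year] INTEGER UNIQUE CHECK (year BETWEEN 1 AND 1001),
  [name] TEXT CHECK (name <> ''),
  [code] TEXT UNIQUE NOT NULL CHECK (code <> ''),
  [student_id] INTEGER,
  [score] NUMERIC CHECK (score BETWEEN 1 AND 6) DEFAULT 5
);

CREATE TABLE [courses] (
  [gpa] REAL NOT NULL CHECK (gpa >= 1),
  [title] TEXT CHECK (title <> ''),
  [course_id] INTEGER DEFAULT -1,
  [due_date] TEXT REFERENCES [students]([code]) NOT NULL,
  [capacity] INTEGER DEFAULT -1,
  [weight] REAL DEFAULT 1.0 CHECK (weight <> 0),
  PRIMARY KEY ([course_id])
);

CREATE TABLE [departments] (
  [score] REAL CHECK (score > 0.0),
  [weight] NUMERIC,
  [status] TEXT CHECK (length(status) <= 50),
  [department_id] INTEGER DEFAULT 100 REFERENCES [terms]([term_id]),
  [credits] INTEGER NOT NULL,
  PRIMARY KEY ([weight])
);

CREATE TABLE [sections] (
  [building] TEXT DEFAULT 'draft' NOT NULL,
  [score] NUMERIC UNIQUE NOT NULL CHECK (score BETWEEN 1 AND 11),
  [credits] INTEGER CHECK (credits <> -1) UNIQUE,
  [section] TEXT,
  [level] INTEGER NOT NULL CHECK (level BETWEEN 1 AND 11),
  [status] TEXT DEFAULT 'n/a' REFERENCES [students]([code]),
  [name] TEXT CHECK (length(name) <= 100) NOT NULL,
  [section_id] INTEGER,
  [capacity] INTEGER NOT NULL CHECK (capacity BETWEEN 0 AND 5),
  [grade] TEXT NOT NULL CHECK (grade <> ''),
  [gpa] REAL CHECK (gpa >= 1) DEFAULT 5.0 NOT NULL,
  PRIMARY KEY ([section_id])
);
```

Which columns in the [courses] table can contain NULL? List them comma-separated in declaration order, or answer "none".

title, capacity, weight

- gpa: declared NOT NULL → not nullable.
- title: CHECK does not forbid NULL (a CHECK constraint passes when its expression is NULL) → nullable.
- course_id: part of the PRIMARY KEY, which implies NOT NULL → not nullable.
- due_date: declared NOT NULL → not nullable.
- capacity: DEFAULT only fills an omitted column; an explicit NULL is still allowed → nullable.
- weight: CHECK does not forbid NULL (a CHECK constraint passes when its expression is NULL) → nullable.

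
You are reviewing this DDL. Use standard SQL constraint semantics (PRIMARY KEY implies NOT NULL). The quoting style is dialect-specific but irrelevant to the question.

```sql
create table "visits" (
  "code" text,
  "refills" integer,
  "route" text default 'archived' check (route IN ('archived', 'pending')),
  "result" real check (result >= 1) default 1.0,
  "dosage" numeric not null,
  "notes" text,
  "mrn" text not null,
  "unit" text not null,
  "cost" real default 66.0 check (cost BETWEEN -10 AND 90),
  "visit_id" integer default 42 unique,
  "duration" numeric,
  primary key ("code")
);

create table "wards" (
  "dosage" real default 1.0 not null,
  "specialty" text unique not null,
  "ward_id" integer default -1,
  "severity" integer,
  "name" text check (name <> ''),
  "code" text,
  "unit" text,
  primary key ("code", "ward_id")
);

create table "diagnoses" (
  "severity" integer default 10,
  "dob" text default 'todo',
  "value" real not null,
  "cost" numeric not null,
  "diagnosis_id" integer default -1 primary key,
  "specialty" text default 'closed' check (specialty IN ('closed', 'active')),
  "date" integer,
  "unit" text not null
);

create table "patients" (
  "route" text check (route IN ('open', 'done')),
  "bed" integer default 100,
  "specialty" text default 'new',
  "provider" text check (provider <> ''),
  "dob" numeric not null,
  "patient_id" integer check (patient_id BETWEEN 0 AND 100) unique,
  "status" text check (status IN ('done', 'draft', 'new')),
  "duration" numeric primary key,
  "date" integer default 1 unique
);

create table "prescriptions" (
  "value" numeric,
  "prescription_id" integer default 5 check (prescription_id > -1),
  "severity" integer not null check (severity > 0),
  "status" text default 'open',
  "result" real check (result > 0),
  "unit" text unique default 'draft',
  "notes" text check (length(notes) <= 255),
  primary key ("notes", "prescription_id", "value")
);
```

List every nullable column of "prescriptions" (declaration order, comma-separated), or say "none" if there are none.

status, result, unit

- value: part of the PRIMARY KEY, which implies NOT NULL → not nullable.
- prescription_id: part of the PRIMARY KEY, which implies NOT NULL → not nullable.
- severity: declared NOT NULL → not nullable.
- status: DEFAULT only fills an omitted column; an explicit NULL is still allowed → nullable.
- result: CHECK does not forbid NULL (a CHECK constraint passes when its expression is NULL) → nullable.
- unit: UNIQUE does not imply NOT NULL → nullable.
- notes: part of the PRIMARY KEY, which implies NOT NULL → not nullable.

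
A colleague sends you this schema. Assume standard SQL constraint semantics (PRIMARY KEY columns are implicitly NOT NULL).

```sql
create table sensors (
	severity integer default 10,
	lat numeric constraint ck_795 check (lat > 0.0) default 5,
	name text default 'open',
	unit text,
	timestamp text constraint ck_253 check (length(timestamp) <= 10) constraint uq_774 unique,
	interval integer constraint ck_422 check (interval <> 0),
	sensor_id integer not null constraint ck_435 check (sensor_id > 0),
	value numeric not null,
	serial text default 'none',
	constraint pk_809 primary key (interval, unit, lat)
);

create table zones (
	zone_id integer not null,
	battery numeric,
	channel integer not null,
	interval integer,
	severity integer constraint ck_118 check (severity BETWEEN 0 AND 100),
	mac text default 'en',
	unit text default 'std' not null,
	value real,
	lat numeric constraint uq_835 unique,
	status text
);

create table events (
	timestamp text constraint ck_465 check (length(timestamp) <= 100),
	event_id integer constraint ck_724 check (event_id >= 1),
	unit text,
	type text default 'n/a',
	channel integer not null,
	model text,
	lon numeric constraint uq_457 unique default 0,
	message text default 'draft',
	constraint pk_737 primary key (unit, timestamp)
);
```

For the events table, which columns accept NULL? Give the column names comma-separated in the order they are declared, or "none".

event_id, type, model, lon, message

- timestamp: part of the PRIMARY KEY, which implies NOT NULL → not nullable.
- event_id: CHECK does not forbid NULL (a CHECK constraint passes when its expression is NULL) → nullable.
- unit: part of the PRIMARY KEY, which implies NOT NULL → not nullable.
- type: DEFAULT only fills an omitted column; an explicit NULL is still allowed → nullable.
- channel: declared NOT NULL → not nullable.
- model: no NOT NULL constraint applies → nullable.
- lon: UNIQUE does not imply NOT NULL → nullable.
- message: DEFAULT only fills an omitted column; an explicit NULL is still allowed → nullable.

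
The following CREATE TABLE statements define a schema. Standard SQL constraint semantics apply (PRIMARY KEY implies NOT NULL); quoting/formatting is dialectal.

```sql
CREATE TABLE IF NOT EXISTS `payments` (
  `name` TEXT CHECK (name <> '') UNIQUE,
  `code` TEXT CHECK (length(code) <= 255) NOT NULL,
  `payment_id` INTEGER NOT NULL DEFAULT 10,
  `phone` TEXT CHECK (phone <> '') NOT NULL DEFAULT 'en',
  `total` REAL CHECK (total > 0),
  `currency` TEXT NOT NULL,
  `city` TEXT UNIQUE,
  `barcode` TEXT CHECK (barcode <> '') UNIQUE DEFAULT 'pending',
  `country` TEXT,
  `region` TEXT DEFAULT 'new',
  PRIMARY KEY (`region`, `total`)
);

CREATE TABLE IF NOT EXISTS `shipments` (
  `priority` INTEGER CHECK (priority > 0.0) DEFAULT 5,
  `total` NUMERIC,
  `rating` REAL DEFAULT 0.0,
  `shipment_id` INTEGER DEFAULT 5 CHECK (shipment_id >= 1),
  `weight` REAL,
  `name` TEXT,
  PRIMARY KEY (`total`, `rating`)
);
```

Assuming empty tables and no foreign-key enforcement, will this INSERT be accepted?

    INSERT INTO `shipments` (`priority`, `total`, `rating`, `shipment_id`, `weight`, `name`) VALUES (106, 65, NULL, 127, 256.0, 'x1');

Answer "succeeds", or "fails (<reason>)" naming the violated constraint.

rating is explicitly set to NULL, but rating is part of the PRIMARY KEY (implied NOT NULL).

fails (NOT NULL on rating)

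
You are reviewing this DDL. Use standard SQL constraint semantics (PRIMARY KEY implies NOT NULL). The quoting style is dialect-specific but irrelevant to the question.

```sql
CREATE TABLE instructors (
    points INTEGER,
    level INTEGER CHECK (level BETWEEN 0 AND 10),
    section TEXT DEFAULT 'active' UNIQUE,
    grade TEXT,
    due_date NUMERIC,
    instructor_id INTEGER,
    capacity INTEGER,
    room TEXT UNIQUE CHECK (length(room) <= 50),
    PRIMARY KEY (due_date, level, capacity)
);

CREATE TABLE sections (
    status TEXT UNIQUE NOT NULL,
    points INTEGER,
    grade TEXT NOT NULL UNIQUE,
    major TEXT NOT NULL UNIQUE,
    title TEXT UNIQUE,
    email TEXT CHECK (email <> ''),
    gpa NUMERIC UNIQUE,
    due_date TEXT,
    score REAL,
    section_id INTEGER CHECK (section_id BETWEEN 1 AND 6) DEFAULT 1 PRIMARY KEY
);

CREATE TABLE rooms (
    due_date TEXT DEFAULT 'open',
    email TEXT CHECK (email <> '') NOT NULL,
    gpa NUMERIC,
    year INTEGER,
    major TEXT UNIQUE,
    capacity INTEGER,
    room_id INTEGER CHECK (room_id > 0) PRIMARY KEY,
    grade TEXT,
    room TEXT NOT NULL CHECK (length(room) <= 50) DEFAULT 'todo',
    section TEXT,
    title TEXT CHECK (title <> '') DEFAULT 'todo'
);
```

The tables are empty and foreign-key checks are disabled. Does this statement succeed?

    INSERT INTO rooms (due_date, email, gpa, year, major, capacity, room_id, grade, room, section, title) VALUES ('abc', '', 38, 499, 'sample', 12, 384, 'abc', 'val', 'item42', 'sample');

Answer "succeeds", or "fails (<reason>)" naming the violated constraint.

fails (CHECK on email)

The value '' for email violates CHECK (email <> '').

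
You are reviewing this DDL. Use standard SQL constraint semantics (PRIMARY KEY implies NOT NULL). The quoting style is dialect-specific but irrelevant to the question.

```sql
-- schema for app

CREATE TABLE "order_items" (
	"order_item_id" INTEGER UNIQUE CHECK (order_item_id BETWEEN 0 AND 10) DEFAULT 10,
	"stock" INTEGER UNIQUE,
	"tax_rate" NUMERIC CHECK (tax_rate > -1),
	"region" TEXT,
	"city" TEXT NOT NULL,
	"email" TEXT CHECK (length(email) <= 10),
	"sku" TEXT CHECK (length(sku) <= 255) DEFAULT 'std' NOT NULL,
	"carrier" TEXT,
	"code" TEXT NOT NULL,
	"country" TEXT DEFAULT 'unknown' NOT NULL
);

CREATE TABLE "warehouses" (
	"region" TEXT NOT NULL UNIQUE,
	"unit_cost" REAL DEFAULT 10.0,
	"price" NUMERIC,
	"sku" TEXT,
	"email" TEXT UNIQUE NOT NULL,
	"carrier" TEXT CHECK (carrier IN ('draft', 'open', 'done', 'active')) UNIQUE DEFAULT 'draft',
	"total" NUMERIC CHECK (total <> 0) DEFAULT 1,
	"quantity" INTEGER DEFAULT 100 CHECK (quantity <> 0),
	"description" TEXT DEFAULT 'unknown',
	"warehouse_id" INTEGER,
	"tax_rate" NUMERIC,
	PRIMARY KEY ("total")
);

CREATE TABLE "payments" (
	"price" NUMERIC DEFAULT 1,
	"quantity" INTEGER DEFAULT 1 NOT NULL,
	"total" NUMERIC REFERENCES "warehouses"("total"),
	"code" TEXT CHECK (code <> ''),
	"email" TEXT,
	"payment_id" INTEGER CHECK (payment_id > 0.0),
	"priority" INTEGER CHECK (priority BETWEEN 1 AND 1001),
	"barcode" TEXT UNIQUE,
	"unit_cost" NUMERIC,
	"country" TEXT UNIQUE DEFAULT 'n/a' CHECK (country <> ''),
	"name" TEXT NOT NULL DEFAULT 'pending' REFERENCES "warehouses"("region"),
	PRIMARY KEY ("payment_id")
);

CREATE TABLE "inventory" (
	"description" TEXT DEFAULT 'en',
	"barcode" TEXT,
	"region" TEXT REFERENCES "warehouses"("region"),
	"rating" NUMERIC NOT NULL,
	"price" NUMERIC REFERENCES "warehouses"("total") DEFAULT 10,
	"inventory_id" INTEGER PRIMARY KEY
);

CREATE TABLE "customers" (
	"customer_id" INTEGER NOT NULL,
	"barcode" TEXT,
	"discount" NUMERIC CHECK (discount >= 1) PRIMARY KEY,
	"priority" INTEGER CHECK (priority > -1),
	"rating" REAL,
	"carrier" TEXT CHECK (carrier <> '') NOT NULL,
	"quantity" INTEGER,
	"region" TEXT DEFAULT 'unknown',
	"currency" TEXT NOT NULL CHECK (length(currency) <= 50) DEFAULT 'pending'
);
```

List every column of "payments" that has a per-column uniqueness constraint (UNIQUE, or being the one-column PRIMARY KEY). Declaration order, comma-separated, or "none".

payment_id, barcode, country

- price: no UNIQUE or single-column PK constraint.
- quantity: no UNIQUE or single-column PK constraint.
- total: no UNIQUE or single-column PK constraint.
- code: no UNIQUE or single-column PK constraint.
- email: no UNIQUE or single-column PK constraint.
- payment_id: single-column PRIMARY KEY → unique.
- priority: no UNIQUE or single-column PK constraint.
- barcode: declared UNIQUE → unique.
- unit_cost: no UNIQUE or single-column PK constraint.
- country: declared UNIQUE → unique.
- name: no UNIQUE or single-column PK constraint.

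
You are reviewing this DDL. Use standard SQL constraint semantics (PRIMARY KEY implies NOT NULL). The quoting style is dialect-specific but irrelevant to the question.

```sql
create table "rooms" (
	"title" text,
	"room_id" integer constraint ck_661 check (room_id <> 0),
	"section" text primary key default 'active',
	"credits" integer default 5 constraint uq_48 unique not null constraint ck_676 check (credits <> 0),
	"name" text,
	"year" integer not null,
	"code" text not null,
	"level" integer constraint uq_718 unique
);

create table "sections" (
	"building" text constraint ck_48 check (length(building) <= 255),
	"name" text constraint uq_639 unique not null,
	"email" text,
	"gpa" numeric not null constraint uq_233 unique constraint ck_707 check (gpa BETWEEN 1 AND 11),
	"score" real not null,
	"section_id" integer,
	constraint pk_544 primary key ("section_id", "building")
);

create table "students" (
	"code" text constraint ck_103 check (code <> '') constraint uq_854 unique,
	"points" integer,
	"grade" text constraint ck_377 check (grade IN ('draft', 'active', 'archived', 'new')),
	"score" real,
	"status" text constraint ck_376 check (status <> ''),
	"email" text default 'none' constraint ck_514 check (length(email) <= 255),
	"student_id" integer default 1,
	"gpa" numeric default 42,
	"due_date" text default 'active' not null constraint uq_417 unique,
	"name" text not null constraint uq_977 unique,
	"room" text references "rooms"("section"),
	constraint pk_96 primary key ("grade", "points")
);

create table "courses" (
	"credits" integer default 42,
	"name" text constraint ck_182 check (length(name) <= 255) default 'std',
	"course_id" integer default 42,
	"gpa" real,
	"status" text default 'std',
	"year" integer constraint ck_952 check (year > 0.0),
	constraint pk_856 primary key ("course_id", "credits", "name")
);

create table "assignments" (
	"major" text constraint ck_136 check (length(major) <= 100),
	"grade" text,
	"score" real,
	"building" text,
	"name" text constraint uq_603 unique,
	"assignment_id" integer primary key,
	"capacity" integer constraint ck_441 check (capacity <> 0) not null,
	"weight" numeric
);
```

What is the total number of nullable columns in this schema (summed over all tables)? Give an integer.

rooms: 4 nullable (title, room_id, name, level — PK (section) and explicit NOT NULL columns excluded).
sections: 1 nullable (email — PK (section_id, building) and explicit NOT NULL columns excluded).
students: 7 nullable (code, score, status, email, student_id, gpa, room — PK (grade, points) and explicit NOT NULL columns excluded).
courses: 3 nullable (gpa, status, year — PK (course_id, credits, name) and explicit NOT NULL columns excluded).
assignments: 6 nullable (major, grade, score, building, name, weight — PK (assignment_id) and explicit NOT NULL columns excluded).
Total: 4 + 1 + 7 + 3 + 6 = 21.

21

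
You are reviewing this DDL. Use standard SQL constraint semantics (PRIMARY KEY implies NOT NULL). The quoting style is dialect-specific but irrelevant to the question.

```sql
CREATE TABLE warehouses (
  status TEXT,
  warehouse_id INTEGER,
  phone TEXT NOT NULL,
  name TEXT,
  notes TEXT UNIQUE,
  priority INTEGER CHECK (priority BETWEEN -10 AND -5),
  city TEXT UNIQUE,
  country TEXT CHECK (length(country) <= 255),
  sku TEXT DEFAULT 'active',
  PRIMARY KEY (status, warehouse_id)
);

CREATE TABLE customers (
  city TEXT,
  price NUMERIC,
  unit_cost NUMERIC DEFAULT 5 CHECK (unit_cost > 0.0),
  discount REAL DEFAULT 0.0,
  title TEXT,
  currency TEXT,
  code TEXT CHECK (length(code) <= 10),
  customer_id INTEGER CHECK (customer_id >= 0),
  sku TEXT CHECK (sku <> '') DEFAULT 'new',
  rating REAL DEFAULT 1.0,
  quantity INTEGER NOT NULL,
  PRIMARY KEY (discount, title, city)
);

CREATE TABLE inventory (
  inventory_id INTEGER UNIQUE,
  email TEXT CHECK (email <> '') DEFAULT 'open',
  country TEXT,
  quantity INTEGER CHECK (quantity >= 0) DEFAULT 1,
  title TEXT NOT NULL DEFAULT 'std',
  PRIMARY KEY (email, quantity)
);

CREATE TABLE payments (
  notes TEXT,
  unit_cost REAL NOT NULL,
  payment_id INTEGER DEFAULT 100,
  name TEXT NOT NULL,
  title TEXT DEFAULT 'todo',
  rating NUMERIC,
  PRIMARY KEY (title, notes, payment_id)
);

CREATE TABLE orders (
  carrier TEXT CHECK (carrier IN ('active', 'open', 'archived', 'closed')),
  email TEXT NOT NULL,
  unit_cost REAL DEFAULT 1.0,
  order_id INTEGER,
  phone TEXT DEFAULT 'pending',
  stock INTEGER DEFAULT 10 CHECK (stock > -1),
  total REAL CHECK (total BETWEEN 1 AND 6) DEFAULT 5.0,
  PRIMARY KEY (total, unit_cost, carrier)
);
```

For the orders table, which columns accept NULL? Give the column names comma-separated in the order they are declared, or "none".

- carrier: part of the PRIMARY KEY, which implies NOT NULL → not nullable.
- email: declared NOT NULL → not nullable.
- unit_cost: part of the PRIMARY KEY, which implies NOT NULL → not nullable.
- order_id: no NOT NULL constraint applies → nullable.
- phone: DEFAULT only fills an omitted column; an explicit NULL is still allowed → nullable.
- stock: CHECK does not forbid NULL (a CHECK constraint passes when its expression is NULL) → nullable.
- total: part of the PRIMARY KEY, which implies NOT NULL → not nullable.

order_id, phone, stock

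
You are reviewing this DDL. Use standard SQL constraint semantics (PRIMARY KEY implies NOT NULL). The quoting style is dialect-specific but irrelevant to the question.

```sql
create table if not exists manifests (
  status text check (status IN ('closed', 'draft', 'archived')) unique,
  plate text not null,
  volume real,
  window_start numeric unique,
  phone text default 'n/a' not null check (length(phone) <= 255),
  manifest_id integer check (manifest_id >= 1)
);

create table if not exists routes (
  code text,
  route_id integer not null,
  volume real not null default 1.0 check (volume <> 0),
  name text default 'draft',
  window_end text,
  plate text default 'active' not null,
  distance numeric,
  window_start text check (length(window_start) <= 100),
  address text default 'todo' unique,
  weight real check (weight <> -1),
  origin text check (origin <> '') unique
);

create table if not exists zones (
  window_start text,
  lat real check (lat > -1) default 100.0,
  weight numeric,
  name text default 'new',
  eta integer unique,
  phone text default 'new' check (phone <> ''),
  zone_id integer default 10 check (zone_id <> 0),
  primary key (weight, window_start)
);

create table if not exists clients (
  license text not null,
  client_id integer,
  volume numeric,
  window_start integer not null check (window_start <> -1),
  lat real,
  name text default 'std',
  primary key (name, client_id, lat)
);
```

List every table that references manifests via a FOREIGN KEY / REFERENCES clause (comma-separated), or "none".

none

No REFERENCES clause anywhere in the schema names manifests.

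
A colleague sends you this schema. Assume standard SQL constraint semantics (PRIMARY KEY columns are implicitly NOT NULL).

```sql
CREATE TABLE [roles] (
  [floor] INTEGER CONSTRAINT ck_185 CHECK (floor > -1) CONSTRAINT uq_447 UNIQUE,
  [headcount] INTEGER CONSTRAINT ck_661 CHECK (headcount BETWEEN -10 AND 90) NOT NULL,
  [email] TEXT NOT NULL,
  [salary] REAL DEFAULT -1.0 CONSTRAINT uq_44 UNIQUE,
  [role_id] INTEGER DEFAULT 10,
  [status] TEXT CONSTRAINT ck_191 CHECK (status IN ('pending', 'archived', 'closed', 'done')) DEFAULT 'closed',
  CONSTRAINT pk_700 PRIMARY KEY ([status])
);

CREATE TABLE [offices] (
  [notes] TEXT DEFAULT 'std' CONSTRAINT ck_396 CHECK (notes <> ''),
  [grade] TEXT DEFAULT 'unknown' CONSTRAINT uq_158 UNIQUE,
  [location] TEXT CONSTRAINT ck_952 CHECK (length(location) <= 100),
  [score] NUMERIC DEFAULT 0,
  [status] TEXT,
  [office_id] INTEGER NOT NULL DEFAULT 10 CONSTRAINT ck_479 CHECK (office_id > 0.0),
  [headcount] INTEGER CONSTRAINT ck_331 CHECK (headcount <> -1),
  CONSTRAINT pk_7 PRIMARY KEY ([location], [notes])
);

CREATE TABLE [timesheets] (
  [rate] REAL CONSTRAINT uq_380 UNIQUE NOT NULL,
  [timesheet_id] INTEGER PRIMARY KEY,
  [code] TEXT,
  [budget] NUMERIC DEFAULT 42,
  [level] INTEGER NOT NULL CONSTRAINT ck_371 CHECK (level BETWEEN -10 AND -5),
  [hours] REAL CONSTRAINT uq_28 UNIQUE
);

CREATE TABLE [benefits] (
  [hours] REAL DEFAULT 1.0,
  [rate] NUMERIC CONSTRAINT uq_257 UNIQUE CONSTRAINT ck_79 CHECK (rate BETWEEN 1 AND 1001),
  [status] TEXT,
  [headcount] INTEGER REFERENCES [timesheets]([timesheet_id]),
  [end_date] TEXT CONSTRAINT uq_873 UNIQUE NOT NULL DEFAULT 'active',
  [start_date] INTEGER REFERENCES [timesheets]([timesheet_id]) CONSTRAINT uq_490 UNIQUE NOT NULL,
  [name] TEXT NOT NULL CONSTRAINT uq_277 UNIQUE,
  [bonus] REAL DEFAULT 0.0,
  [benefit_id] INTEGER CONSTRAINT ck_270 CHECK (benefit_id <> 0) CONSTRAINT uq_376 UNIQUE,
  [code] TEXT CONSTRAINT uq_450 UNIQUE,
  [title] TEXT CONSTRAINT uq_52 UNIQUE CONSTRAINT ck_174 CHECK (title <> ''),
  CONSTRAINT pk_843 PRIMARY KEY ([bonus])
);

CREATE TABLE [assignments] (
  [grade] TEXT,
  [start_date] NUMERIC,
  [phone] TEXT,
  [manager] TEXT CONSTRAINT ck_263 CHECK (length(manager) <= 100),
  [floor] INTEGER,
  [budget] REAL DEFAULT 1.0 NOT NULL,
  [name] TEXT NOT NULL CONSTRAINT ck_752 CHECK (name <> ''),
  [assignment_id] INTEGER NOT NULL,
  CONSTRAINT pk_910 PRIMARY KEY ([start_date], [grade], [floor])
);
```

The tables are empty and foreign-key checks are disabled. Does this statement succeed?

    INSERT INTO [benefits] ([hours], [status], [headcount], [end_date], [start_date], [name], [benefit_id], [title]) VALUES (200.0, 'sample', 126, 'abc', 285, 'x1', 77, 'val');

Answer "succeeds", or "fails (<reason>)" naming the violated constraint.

NOT NULL columns: bonus defaults to 0.0; end_date is supplied; name is supplied; start_date is supplied.
CHECK constraints: 77 satisfies (benefit_id <> 0); 'val' satisfies (title <> '').
No constraint is violated.

succeeds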